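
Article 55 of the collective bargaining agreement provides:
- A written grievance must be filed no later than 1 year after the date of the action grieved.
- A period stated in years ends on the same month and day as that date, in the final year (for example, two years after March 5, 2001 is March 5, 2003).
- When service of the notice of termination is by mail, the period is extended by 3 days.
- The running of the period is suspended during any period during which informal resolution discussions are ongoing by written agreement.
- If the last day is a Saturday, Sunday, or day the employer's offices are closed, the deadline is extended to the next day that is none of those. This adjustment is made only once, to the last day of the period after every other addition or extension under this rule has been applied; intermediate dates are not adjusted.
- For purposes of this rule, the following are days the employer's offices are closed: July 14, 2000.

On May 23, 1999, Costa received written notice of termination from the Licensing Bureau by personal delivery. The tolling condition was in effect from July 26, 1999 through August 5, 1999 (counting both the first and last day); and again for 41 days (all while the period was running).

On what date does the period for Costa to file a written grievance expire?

July 17, 2000

1 year after May 23, 1999 is May 23, 2000.
Service was not by mail, so no mail extension applies.
From July 26, 1999 through August 5, 1999 inclusive is 11 days; tolling adds 11 days: May 23, 2000 + 11 days = June 3, 2000.
Tolling adds 41 days: June 3, 2000 + 41 days = July 14, 2000.
July 14, 2000 is a listed holiday; July 15, 2000 is Saturday; July 16, 2000 is Sunday. The next qualifying day is July 17, 2000.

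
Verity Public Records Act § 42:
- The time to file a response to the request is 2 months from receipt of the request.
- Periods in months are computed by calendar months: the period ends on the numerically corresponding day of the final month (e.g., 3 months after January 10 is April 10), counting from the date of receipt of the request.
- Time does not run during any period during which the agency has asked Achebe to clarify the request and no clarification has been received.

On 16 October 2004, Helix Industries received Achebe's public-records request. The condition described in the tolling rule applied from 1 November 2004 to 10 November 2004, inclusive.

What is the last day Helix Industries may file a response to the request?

December 26, 2004

2 months after 16 October 2004 is December 16, 2004.
From November 1, 2004 through November 10, 2004 inclusive is 10 days; tolling adds 10 days: December 16, 2004 + 10 days = December 26, 2004.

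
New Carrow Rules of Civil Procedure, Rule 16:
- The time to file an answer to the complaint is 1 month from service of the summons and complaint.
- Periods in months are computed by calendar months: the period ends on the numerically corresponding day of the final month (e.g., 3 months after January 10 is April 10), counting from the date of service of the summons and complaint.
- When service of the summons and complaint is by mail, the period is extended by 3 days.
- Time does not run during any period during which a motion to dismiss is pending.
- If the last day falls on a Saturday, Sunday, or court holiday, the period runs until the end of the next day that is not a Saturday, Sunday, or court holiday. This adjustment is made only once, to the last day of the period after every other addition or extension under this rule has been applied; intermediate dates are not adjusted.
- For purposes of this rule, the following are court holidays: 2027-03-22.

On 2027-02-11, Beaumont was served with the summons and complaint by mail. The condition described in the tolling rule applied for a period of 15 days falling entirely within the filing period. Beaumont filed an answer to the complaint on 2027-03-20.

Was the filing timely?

1 month after 2027-02-11 is March 11, 2027.
Service was by mail, adding 3 days: March 11, 2027 + 3 days = March 14, 2027.
Tolling adds 15 days: March 14, 2027 + 15 days = March 29, 2027.
March 29, 2027 is a Monday and not a court holiday, so no extension applies.
The deadline is March 29, 2027; the filing on March 20, 2027 is on or before that date.

Yes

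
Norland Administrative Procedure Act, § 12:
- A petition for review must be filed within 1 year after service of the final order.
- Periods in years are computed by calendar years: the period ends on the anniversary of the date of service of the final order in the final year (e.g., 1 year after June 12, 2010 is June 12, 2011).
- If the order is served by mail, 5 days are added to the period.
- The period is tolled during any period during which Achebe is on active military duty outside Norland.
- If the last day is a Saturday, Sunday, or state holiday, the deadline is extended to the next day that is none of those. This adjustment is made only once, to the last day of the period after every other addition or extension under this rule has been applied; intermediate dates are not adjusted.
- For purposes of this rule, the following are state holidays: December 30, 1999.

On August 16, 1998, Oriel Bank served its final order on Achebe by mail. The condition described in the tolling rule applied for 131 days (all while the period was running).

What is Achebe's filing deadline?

December 31, 1999

1 year after August 16, 1998 is August 16, 1999.
Service was by mail, adding 5 days: August 16, 1999 + 5 days = August 21, 1999.
Tolling adds 131 days: August 21, 1999 + 131 days = December 30, 1999.
December 30, 1999 is a listed holiday. The next qualifying day is December 31, 1999.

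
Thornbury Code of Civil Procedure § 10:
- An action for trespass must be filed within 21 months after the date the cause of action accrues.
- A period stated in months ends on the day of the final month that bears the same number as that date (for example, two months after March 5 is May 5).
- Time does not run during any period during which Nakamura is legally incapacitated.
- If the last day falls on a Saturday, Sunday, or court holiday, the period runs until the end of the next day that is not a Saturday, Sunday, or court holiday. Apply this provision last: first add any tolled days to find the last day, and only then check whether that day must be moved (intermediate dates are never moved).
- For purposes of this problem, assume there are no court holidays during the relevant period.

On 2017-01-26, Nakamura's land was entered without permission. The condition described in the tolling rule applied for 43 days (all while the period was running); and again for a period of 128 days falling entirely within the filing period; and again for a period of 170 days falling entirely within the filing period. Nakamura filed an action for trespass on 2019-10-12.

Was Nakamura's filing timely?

21 months after 2017-01-26 is October 26, 2018.
Tolling adds 43 days: October 26, 2018 + 43 days = December 8, 2018.
Tolling adds 128 days: December 8, 2018 + 128 days = April 15, 2019.
Tolling adds 170 days: April 15, 2019 + 170 days = October 2, 2019.
October 2, 2019 is a Wednesday and not a court holiday, so no extension applies.
The deadline is October 2, 2019; the filing on October 12, 2019 is after that date.

No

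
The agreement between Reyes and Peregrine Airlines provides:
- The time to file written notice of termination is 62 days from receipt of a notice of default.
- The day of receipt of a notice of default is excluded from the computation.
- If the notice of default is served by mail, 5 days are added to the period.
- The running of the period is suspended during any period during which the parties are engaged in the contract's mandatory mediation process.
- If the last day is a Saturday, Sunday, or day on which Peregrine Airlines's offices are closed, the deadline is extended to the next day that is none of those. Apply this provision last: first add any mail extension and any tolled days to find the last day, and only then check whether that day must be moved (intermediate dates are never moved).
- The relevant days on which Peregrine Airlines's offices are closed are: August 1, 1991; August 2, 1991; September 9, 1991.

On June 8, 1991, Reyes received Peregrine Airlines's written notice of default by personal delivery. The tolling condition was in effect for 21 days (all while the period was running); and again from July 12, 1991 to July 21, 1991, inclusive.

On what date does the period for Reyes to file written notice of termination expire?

September 10, 1991

62 days after June 8, 1991 is August 9, 1991.
Service was not by mail, so no mail extension applies.
Tolling adds 21 days: August 9, 1991 + 21 days = August 30, 1991.
From July 12, 1991 through July 21, 1991 inclusive is 10 days; tolling adds 10 days: August 30, 1991 + 10 days = September 9, 1991.
September 9, 1991 is a listed holiday. The next qualifying day is September 10, 1991.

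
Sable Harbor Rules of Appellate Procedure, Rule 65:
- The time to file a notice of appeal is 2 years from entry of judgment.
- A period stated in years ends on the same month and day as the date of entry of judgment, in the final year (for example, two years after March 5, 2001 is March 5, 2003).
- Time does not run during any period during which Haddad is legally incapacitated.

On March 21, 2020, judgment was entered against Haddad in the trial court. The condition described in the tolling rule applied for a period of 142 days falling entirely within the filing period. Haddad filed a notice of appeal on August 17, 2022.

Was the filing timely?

2 years after March 21, 2020 is March 21, 2022.
Tolling adds 142 days: March 21, 2022 + 142 days = August 10, 2022.
The deadline is August 10, 2022; the filing on August 17, 2022 is after that date.

No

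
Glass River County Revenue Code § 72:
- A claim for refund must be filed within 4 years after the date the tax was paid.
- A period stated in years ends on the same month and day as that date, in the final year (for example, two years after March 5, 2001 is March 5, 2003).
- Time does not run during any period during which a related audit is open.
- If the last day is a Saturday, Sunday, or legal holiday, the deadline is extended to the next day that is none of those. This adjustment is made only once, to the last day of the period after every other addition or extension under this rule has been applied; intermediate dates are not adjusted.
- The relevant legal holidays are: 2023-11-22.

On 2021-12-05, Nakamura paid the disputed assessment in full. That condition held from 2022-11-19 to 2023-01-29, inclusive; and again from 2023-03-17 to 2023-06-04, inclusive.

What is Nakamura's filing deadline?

May 6, 2026

4 years after 2021-12-05 is December 5, 2025.
From November 19, 2022 through January 29, 2023 inclusive is 72 days; tolling adds 72 days: December 5, 2025 + 72 days = February 15, 2026.
From March 17, 2023 through June 4, 2023 inclusive is 80 days; tolling adds 80 days: February 15, 2026 + 80 days = May 6, 2026.
May 6, 2026 is a Wednesday and not a legal holiday, so no extension applies.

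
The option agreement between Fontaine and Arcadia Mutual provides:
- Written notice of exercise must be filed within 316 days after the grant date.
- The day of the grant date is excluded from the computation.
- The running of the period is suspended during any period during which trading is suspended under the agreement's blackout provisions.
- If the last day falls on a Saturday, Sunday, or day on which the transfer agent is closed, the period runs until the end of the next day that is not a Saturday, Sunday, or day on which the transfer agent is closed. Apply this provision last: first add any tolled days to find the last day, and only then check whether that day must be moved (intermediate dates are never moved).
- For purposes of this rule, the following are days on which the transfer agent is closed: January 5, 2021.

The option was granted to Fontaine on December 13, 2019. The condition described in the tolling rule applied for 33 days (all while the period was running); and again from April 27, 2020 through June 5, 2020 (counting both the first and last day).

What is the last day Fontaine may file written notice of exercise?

January 6, 2021

316 days after December 13, 2019 is October 24, 2020.
Tolling adds 33 days: October 24, 2020 + 33 days = November 26, 2020.
From April 27, 2020 through June 5, 2020 inclusive is 40 days; tolling adds 40 days: November 26, 2020 + 40 days = January 5, 2021.
January 5, 2021 is a listed holiday. The next qualifying day is January 6, 2021.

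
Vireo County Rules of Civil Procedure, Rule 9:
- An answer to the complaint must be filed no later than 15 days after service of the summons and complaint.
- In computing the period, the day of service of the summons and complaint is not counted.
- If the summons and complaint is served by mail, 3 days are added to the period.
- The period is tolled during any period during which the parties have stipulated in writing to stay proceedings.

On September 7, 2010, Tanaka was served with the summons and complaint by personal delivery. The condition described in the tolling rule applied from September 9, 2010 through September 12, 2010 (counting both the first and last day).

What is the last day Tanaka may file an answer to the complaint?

September 26, 2010

15 days after September 7, 2010 is September 22, 2010.
Service was not by mail, so no mail extension applies.
From September 9, 2010 through September 12, 2010 inclusive is 4 days; tolling adds 4 days: September 22, 2010 + 4 days = September 26, 2010.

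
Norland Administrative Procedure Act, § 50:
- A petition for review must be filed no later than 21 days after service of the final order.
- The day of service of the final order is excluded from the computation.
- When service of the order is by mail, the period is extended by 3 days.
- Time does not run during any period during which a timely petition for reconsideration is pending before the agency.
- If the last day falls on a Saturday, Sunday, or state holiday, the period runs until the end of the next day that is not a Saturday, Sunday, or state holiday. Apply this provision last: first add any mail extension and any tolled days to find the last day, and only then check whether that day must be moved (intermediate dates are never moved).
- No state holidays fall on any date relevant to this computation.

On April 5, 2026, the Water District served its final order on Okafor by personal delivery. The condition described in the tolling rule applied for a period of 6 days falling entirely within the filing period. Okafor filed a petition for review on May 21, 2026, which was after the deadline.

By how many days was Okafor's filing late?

17 days

21 days after April 5, 2026 is April 26, 2026.
Service was not by mail, so no mail extension applies.
Tolling adds 6 days: April 26, 2026 + 6 days = May 2, 2026.
May 2, 2026 is Saturday; May 3, 2026 is Sunday. The next qualifying day is May 4, 2026.
The deadline is May 4, 2026; from May 4, 2026 to May 21, 2026 is 17 days.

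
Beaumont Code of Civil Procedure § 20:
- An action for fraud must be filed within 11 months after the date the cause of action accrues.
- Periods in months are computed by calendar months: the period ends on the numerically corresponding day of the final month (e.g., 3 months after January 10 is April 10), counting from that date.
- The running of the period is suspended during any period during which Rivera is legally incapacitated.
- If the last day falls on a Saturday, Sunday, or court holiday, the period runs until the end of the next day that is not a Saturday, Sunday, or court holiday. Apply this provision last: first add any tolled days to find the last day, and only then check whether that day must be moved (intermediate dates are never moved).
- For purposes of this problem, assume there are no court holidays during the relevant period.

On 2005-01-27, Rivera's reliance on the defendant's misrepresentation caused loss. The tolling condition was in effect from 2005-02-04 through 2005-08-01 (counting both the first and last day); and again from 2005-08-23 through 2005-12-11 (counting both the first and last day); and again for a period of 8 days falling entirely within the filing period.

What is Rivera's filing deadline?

October 23, 2006

11 months after 2005-01-27 is December 27, 2005.
From February 4, 2005 through August 1, 2005 inclusive is 179 days; tolling adds 179 days: December 27, 2005 + 179 days = June 24, 2006.
From August 23, 2005 through December 11, 2005 inclusive is 111 days; tolling adds 111 days: June 24, 2006 + 111 days = October 13, 2006.
Tolling adds 8 days: October 13, 2006 + 8 days = October 21, 2006.
October 21, 2006 is Saturday; October 22, 2006 is Sunday. The next qualifying day is October 23, 2006.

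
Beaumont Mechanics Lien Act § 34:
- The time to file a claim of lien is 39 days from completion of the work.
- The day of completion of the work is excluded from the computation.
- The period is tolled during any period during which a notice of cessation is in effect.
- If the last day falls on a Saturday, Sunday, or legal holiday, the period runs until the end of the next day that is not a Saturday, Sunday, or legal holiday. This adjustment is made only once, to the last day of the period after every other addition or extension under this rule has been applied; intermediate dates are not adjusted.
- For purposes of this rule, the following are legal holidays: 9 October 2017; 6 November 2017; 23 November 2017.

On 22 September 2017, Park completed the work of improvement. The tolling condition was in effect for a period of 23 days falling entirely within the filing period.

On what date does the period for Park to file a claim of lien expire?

39 days after 22 September 2017 is October 31, 2017.
Tolling adds 23 days: October 31, 2017 + 23 days = November 23, 2017.
November 23, 2017 is a listed holiday. The next qualifying day is November 24, 2017.

November 24, 2017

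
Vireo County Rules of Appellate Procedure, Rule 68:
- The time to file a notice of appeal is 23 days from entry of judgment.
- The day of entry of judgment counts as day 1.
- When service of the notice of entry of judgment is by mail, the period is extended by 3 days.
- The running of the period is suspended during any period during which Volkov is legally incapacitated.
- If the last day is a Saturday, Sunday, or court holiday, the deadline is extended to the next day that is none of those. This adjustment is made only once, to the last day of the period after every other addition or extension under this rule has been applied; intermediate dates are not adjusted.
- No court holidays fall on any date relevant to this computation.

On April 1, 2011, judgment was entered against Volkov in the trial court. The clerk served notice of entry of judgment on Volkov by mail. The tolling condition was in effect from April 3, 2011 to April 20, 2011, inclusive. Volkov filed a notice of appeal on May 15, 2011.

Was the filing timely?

Counting April 1, 2011 as day 1, day 23 is April 23, 2011.
Service was by mail, adding 3 days: April 23, 2011 + 3 days = April 26, 2011.
From April 3, 2011 through April 20, 2011 inclusive is 18 days; tolling adds 18 days: April 26, 2011 + 18 days = May 14, 2011.
May 14, 2011 is Saturday; May 15, 2011 is Sunday. The next qualifying day is May 16, 2011.
The deadline is May 16, 2011; the filing on May 15, 2011 is on or before that date.

Yes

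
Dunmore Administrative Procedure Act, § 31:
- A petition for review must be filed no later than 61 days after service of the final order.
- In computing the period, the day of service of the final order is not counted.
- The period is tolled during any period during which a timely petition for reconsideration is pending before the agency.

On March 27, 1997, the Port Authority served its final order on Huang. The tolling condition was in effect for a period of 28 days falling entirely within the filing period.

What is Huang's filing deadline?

June 24, 1997

61 days after March 27, 1997 is May 27, 1997.
Tolling adds 28 days: May 27, 1997 + 28 days = June 24, 1997.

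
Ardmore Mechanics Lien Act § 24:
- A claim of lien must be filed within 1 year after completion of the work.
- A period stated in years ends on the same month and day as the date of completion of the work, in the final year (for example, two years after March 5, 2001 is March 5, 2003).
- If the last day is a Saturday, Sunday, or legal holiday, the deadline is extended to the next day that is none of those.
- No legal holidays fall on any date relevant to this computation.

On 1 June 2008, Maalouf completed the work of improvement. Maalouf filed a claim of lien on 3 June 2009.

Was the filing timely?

No

1 year after 1 June 2008 is June 1, 2009.
June 1, 2009 is a Monday and not a legal holiday, so no extension applies.
The deadline is June 1, 2009; the filing on June 3, 2009 is after that date.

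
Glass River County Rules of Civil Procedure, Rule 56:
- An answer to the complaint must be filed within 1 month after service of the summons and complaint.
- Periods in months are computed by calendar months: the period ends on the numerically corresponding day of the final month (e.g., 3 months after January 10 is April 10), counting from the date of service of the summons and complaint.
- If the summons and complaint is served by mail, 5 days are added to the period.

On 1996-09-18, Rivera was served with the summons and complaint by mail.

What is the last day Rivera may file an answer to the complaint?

October 23, 1996

1 month after 1996-09-18 is October 18, 1996.
Service was by mail, adding 5 days: October 18, 1996 + 5 days = October 23, 1996.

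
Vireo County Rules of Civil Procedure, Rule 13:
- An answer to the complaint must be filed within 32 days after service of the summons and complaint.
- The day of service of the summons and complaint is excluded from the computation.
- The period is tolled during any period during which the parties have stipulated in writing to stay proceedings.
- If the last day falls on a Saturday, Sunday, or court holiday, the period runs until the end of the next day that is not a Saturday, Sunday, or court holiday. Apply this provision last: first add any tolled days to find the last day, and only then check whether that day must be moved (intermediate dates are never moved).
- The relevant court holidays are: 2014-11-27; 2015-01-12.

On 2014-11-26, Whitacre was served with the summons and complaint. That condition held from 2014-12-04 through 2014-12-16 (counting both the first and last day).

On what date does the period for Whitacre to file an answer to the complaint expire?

January 13, 2015

32 days after 2014-11-26 is December 28, 2014.
From December 4, 2014 through December 16, 2014 inclusive is 13 days; tolling adds 13 days: December 28, 2014 + 13 days = January 10, 2015.
January 10, 2015 is Saturday; January 11, 2015 is Sunday; January 12, 2015 is a listed holiday. The next qualifying day is January 13, 2015.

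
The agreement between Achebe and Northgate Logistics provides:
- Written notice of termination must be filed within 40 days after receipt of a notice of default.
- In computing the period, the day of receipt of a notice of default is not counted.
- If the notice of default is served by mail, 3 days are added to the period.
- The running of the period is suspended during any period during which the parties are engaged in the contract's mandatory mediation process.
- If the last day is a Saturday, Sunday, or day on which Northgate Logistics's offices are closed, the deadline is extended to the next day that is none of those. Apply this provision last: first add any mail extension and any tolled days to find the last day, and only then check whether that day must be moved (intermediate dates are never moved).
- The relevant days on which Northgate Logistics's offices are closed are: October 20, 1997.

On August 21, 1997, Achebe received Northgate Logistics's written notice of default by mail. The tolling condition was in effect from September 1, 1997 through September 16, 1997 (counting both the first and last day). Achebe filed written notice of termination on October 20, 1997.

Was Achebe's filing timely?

40 days after August 21, 1997 is September 30, 1997.
Service was by mail, adding 3 days: September 30, 1997 + 3 days = October 3, 1997.
From September 1, 1997 through September 16, 1997 inclusive is 16 days; tolling adds 16 days: October 3, 1997 + 16 days = October 19, 1997.
October 19, 1997 is Sunday; October 20, 1997 is a listed holiday. The next qualifying day is October 21, 1997.
The deadline is October 21, 1997; the filing on October 20, 1997 is on or before that date.

Yes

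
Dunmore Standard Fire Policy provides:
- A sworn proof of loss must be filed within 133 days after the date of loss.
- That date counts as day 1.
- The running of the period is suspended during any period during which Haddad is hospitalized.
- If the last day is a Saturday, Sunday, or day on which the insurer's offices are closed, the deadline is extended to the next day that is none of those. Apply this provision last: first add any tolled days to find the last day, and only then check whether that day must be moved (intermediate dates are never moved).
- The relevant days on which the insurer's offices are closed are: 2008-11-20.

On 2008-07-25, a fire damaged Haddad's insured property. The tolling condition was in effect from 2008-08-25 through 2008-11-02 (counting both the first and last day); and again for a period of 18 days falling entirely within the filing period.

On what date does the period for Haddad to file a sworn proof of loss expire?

March 2, 2009

Counting 2008-07-25 as day 1, day 133 is December 4, 2008.
From August 25, 2008 through November 2, 2008 inclusive is 70 days; tolling adds 70 days: December 4, 2008 + 70 days = February 12, 2009.
Tolling adds 18 days: February 12, 2009 + 18 days = March 2, 2009.
March 2, 2009 is a Monday and not a day on which the insurer's offices are closed, so no extension applies.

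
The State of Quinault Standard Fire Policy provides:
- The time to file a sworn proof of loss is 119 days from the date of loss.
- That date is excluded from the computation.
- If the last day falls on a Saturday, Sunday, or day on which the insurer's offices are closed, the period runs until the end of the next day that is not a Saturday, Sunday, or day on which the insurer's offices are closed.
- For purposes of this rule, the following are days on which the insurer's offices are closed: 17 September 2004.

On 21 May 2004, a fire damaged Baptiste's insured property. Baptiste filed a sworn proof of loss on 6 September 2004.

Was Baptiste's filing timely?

Yes

119 days after 21 May 2004 is September 17, 2004.
September 17, 2004 is a listed holiday; September 18, 2004 is Saturday; September 19, 2004 is Sunday. The next qualifying day is September 20, 2004.
The deadline is September 20, 2004; the filing on September 6, 2004 is on or before that date.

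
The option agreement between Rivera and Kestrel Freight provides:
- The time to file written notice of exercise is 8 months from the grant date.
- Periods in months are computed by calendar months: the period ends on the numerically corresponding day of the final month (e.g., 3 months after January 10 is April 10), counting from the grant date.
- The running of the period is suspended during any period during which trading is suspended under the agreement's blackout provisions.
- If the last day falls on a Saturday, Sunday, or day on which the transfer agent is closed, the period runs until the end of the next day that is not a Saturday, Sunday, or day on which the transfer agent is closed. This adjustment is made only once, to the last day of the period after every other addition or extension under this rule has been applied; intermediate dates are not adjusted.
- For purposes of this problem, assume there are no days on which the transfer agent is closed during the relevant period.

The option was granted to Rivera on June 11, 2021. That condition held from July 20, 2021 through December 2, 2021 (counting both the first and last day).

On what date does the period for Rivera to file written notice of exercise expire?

June 27, 2022

8 months after June 11, 2021 is February 11, 2022.
From July 20, 2021 through December 2, 2021 inclusive is 136 days; tolling adds 136 days: February 11, 2022 + 136 days = June 27, 2022.
June 27, 2022 is a Monday and not a day on which the transfer agent is closed, so no extension applies.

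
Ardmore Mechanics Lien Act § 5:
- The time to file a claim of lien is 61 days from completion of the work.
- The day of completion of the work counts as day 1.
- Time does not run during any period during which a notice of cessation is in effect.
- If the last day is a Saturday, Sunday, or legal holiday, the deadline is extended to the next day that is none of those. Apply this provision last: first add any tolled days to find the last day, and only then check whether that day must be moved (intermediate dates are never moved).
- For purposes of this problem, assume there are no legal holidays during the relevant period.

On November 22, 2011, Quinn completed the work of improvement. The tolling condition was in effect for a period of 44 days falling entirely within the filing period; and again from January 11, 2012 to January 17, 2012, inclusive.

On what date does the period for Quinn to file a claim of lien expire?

March 12, 2012

Counting November 22, 2011 as day 1, day 61 is January 21, 2012.
Tolling adds 44 days: January 21, 2012 + 44 days = March 5, 2012.
From January 11, 2012 through January 17, 2012 inclusive is 7 days; tolling adds 7 days: March 5, 2012 + 7 days = March 12, 2012.
March 12, 2012 is a Monday and not a legal holiday, so no extension applies.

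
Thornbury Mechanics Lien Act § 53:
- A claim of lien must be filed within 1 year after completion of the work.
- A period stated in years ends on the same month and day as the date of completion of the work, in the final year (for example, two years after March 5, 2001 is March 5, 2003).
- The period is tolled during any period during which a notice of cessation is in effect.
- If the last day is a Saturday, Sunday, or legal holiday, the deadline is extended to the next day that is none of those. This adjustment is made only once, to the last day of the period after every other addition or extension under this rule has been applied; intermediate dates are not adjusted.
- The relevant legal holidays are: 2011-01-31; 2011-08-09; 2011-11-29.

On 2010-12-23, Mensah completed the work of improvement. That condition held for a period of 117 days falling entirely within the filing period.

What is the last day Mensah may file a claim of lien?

April 18, 2012

1 year after 2010-12-23 is December 23, 2011.
Tolling adds 117 days: December 23, 2011 + 117 days = April 18, 2012.
April 18, 2012 is a Wednesday and not a legal holiday, so no extension applies.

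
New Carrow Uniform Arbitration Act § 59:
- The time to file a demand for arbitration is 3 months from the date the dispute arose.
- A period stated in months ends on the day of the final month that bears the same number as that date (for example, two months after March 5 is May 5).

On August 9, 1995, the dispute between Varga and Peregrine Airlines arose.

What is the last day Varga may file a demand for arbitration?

November 9, 1995

3 months after August 9, 1995 is November 9, 1995.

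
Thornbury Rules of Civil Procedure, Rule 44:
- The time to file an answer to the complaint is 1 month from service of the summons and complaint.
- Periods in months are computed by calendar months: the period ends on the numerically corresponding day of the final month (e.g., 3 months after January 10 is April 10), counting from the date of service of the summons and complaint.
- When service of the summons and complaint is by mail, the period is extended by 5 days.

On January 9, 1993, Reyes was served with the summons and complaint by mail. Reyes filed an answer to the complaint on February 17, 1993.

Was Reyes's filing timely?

1 month after January 9, 1993 is February 9, 1993.
Service was by mail, adding 5 days: February 9, 1993 + 5 days = February 14, 1993.
The deadline is February 14, 1993; the filing on February 17, 1993 is after that date.

No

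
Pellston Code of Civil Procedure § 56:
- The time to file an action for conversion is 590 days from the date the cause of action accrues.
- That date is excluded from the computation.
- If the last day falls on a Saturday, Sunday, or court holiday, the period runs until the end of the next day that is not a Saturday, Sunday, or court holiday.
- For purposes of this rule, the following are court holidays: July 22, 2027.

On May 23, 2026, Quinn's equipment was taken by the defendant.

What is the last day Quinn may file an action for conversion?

January 3, 2028

590 days after May 23, 2026 is January 3, 2028.
January 3, 2028 is a Monday and not a court holiday, so no extension applies.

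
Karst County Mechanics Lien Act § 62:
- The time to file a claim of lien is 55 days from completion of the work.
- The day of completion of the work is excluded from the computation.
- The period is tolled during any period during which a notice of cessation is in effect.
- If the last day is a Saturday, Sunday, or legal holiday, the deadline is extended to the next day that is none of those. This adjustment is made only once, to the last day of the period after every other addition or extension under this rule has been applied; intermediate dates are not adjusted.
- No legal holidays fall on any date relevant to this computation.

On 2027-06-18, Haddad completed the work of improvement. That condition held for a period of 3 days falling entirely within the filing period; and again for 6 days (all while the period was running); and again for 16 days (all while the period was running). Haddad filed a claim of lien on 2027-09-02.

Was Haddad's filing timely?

Yes

55 days after 2027-06-18 is August 12, 2027.
Tolling adds 3 days: August 12, 2027 + 3 days = August 15, 2027.
Tolling adds 6 days: August 15, 2027 + 6 days = August 21, 2027.
Tolling adds 16 days: August 21, 2027 + 16 days = September 6, 2027.
September 6, 2027 is a Monday and not a legal holiday, so no extension applies.
The deadline is September 6, 2027; the filing on September 2, 2027 is on or before that date.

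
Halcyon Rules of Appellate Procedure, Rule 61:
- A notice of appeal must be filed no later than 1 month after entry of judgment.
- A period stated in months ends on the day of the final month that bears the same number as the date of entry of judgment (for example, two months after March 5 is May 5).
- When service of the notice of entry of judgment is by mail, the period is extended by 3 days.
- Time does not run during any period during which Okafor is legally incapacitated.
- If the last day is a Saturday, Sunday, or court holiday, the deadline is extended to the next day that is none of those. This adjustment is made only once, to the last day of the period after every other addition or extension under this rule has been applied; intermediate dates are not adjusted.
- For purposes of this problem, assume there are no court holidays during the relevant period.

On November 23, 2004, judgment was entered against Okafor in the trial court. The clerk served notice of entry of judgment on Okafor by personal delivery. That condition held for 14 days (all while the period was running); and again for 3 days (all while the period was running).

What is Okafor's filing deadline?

1 month after November 23, 2004 is December 23, 2004.
Service was not by mail, so no mail extension applies.
Tolling adds 14 days: December 23, 2004 + 14 days = January 6, 2005.
Tolling adds 3 days: January 6, 2005 + 3 days = January 9, 2005.
January 9, 2005 is Sunday. The next qualifying day is January 10, 2005.

January 10, 2005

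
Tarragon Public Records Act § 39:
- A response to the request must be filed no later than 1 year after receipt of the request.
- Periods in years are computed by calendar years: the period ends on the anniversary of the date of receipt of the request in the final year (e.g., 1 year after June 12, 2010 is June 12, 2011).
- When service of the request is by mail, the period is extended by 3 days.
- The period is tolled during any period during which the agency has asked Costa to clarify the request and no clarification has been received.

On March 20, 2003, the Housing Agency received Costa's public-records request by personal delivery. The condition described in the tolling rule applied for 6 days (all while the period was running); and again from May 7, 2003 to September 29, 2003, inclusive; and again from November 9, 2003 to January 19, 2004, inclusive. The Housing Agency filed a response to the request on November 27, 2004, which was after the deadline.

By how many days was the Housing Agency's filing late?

1 year after March 20, 2003 is March 20, 2004.
Service was not by mail, so no mail extension applies.
Tolling adds 6 days: March 20, 2004 + 6 days = March 26, 2004.
From May 7, 2003 through September 29, 2003 inclusive is 146 days; tolling adds 146 days: March 26, 2004 + 146 days = August 19, 2004.
From November 9, 2003 through January 19, 2004 inclusive is 72 days; tolling adds 72 days: August 19, 2004 + 72 days = October 30, 2004.
The deadline is October 30, 2004; from October 30, 2004 to November 27, 2004 is 28 days.

28 days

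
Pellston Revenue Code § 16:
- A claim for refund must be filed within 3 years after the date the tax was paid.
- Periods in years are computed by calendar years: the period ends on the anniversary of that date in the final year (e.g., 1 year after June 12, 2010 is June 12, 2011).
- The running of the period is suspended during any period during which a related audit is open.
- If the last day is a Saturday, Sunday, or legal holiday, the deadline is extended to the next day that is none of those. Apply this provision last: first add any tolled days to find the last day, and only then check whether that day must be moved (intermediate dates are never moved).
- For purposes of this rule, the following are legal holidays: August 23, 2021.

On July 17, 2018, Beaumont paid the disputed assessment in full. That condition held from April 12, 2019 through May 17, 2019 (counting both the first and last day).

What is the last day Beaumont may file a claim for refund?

August 24, 2021

3 years after July 17, 2018 is July 17, 2021.
From April 12, 2019 through May 17, 2019 inclusive is 36 days; tolling adds 36 days: July 17, 2021 + 36 days = August 22, 2021.
August 22, 2021 is Sunday; August 23, 2021 is a listed holiday. The next qualifying day is August 24, 2021.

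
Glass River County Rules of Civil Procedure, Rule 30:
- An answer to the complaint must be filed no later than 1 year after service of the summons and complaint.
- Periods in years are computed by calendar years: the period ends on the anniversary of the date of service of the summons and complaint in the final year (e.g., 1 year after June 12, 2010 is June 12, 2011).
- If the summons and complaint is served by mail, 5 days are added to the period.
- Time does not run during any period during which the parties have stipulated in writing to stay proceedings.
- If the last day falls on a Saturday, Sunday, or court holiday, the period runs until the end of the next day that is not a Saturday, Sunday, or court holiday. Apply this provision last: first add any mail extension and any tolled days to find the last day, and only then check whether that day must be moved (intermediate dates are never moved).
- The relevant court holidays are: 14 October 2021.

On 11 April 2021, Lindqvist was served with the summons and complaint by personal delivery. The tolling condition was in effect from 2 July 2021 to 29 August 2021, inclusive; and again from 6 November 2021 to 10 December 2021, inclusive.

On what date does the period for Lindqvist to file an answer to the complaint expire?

1 year after 11 April 2021 is April 11, 2022.
Service was not by mail, so no mail extension applies.
From July 2, 2021 through August 29, 2021 inclusive is 59 days; tolling adds 59 days: April 11, 2022 + 59 days = June 9, 2022.
From November 6, 2021 through December 10, 2021 inclusive is 35 days; tolling adds 35 days: June 9, 2022 + 35 days = July 14, 2022.
July 14, 2022 is a Thursday and not a court holiday, so no extension applies.

July 14, 2022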